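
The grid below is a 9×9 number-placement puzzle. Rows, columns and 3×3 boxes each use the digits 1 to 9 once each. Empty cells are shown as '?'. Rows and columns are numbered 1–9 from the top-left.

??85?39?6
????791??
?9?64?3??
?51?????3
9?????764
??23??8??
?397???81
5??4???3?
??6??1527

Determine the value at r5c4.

1

r4c7 = 2: row 4 has {1,3,5}; col 7 has {1,3,5,7,8,9}; box has {3,4,6,7,8} → only 2 remains.
r4c8 = 9: row 4 has {1,2,3,5}; col 8 has {2,3,6,8}; box has {2,3,4,6,7,8} → only 9 remains.
r5c2 = 8: row 5 has {4,6,7,9}; col 2 has {3,5,9}; box has {1,2,5,9} → only 8 remains.
r5c3 = 3: row 5 has {4,6,7,8,9}; col 3 has {1,2,6,8,9}; box has {1,2,5,8,9} → only 3 remains.
r6c9 = 5: row 6 has {2,3,8}; col 9 has {1,3,4,6,7}; box has {2,3,4,6,7,8,9} → only 5 remains.
r8c3 = 7: row 8 has {3,4,5}; col 3 has {1,2,3,6,8,9}; box has {3,5,6,9} → only 7 remains.
r8c7 = 6: row 8 has {3,4,5,7}; col 7 has {1,2,3,5,7,8,9}; box has {1,2,3,5,7,8} → only 6 remains.
r8c9 = 9: row 8 has {3,4,5,6,7}; col 9 has {1,3,4,5,6,7}; box has {1,2,3,5,6,7,8} → only 9 remains.
r9c2 = 4: row 9 has {1,2,5,6,7}; col 2 has {3,5,8,9}; box has {3,5,6,7,9} → only 4 remains.
r3c3 = 5: row 3 has {3,4,6,9}; col 3 has {1,2,3,6,7,8,9}; box has {8,9} → only 5 remains.
r3c8 = 7: row 3 has {3,4,5,6,9}; col 8 has {2,3,6,8,9}; box has {1,3,6,9} → only 7 remains.
r4c4 = 8: row 4 has {1,2,3,5,9}; col 4 has {3,4,5,6,7}; box has {3} → only 8 remains.
r4c5 = 6: row 4 has {1,2,3,5,8,9}; col 5 has {4,7}; box has {3,8} → only 6 remains.
r6c8 = 1: row 6 has {2,3,5,8}; col 8 has {2,3,6,7,8,9}; box has {2,3,4,5,6,7,8,9} → only 1 remains.
r7c1 = 2: row 7 has {1,3,7,8,9}; col 1 has {5,9}; box has {3,4,5,6,7,9} → only 2 remains.
r7c5 = 5: row 7 has {1,2,3,7,8,9}; col 5 has {4,6,7}; box has {1,4,7} → only 5 remains.
r7c6 = 6: row 7 has {1,2,3,5,7,8,9}; col 6 has {1,3,9}; box has {1,4,5,7} → only 6 remains.
r7c7 = 4: row 7 has {1,2,3,5,6,7,8,9}; col 7 has {1,2,3,5,6,7,8,9}; box has {1,2,3,5,6,7,8,9} → only 4 remains.
r8c2 = 1: row 8 has {3,4,5,6,7,9}; col 2 has {3,4,5,8,9}; box has {2,3,4,5,6,7,9} → only 1 remains.
r9c1 = 8: row 9 has {1,2,4,5,6,7}; col 1 has {2,5,9}; box has {1,2,3,4,5,6,7,9} → only 8 remains.
r9c4 = 9: row 9 has {1,2,4,5,6,7,8}; col 4 has {3,4,5,6,7,8}; box has {1,4,5,6,7} → only 9 remains.
r9c5 = 3: row 9 has {1,2,4,5,6,7,8,9}; col 5 has {4,5,6,7}; box has {1,4,5,6,7,9} → only 3 remains.
r1c8 = 4: row 1 has {3,5,6,8,9}; col 8 has {1,2,3,6,7,8,9}; box has {1,3,6,7,9} → only 4 remains.
r2c3 = 4: row 2 has {1,7,9}; col 3 has {1,2,3,5,6,7,8,9}; box has {5,8,9} → only 4 remains.
r2c4 = 2: row 2 has {1,4,7,9}; col 4 has {3,4,5,6,7,8,9}; box has {3,4,5,6,7,9} → only 2 remains.
r2c8 = 5: row 2 has {1,2,4,7,9}; col 8 has {1,2,3,4,6,7,8,9}; box has {1,3,4,6,7,9} → only 5 remains.
r2c9 = 8: row 2 has {1,2,4,5,7,9}; col 9 has {1,3,4,5,6,7,9}; box has {1,3,4,5,6,7,9} → only 8 remains.
r3c1 = 1: row 3 has {3,4,5,6,7,9}; col 1 has {2,5,8,9}; box has {4,5,8,9} → only 1 remains.
r3c6 = 8: row 3 has {1,3,4,5,6,7,9}; col 6 has {1,3,6,9}; box has {2,3,4,5,6,7,9} → only 8 remains.
r3c9 = 2: row 3 has {1,3,4,5,6,7,8,9}; col 9 has {1,3,4,5,6,7,8,9}; box has {1,3,4,5,6,7,8,9} → only 2 remains.
r5c4 = 1: row 5 has {3,4,6,7,8,9}; col 4 has {2,3,4,5,6,7,8,9}; box has {3,6,8} → only 1 remains.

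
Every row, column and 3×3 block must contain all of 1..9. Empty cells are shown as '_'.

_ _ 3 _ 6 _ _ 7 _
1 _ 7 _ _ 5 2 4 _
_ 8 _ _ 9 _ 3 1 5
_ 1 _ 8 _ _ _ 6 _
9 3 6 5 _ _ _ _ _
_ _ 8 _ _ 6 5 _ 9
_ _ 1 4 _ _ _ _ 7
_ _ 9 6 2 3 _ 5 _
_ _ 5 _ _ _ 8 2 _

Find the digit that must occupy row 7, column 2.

2

row 1, column 7 = 9: row 1 has {3,6,7}; col 7 has {2,3,5,8}; box has {1,2,3,4,5,7} → only 9 remains.
row 1, column 9 = 8: row 1 has {3,6,7,9}; col 9 has {5,7,9}; box has {1,2,3,4,5,7,9} → only 8 remains.
row 2, column 4 = 3: row 2 has {1,2,4,5,7}; col 4 has {4,5,6,8}; box has {5,6,9} → only 3 remains.
row 2, column 5 = 8: row 2 has {1,2,3,4,5,7}; col 5 has {2,6,9}; box has {3,5,6,9} → only 8 remains.
row 2, column 9 = 6: row 2 has {1,2,3,4,5,7,8}; col 9 has {5,7,8,9}; box has {1,2,3,4,5,7,8,9} → only 6 remains.
row 5, column 8 = 8: row 5 has {3,5,6,9}; col 8 has {1,2,4,5,6,7}; box has {5,6,9} → only 8 remains.
row 6, column 8 = 3: row 6 has {5,6,8,9}; col 8 has {1,2,4,5,6,7,8}; box has {5,6,8,9} → only 3 remains.
row 7, column 5 = 5: row 7 has {1,4,7}; col 5 has {2,6,8,9}; box has {2,3,4,6} → only 5 remains.
row 7, column 7 = 6: row 7 has {1,4,5,7}; col 7 has {2,3,5,8,9}; box has {2,5,7,8} → only 6 remains.
row 7, column 8 = 9: row 7 has {1,4,5,6,7}; col 8 has {1,2,3,4,5,6,7,8}; box has {2,5,6,7,8} → only 9 remains.
row 2, column 2 = 9: row 2 has {1,2,3,4,5,6,7,8}; col 2 has {1,3,8}; box has {1,3,7,8} → only 9 remains.
row 7, column 2 = 2: row 7 has {1,4,5,6,7,9}; col 2 has {1,3,8,9}; box has {1,5,9} → only 2 remains.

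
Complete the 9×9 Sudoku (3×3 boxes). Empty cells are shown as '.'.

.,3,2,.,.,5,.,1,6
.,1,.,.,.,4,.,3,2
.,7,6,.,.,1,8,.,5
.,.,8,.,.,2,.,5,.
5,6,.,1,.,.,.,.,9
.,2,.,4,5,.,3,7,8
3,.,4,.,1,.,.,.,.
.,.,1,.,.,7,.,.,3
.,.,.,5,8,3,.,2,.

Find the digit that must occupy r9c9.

4

r5c6 = 8: row 5 has {1,5,6,9}; col 6 has {1,2,3,4,5,7}; box has {1,2,4,5} → only 8 remains.
r5c8 = 4: row 5 has {1,5,6,8,9}; col 8 has {1,2,3,5,7}; box has {3,5,7,8,9} → only 4 remains.
r6c3 = 9: row 6 has {2,3,4,5,7,8}; col 3 has {1,2,4,6,8}; box has {2,5,6,8} → only 9 remains.
r6c6 = 6: row 6 has {2,3,4,5,7,8,9}; col 6 has {1,2,3,4,5,7,8}; box has {1,2,4,5,8} → only 6 remains.
r7c6 = 9: row 7 has {1,3,4}; col 6 has {1,2,3,4,5,6,7,8}; box has {1,3,5,7,8} → only 9 remains.
r7c9 = 7: row 7 has {1,3,4,9}; col 9 has {2,3,5,6,8,9}; box has {2,3} → only 7 remains.
r9c2 = 9: row 9 has {2,3,5,8}; col 2 has {1,2,3,6,7}; box has {1,3,4} → only 9 remains.
r9c3 = 7: row 9 has {2,3,5,8,9}; col 3 has {1,2,4,6,8,9}; box has {1,3,4,9} → only 7 remains.
r2c3 = 5: row 2 has {1,2,3,4}; col 3 has {1,2,4,6,7,8,9}; box has {1,2,3,6,7} → only 5 remains.
r3c8 = 9: row 3 has {1,5,6,7,8}; col 8 has {1,2,3,4,5,7}; box has {1,2,3,5,6,8} → only 9 remains.
r4c2 = 4: row 4 has {2,5,8}; col 2 has {1,2,3,6,7,9}; box has {2,5,6,8,9} → only 4 remains.
r4c9 = 1: row 4 has {2,4,5,8}; col 9 has {2,3,5,6,7,8,9}; box has {3,4,5,7,8,9} → only 1 remains.
r5c3 = 3: row 5 has {1,4,5,6,8,9}; col 3 has {1,2,4,5,6,7,8,9}; box has {2,4,5,6,8,9} → only 3 remains.
r5c5 = 7: row 5 has {1,3,4,5,6,8,9}; col 5 has {1,5,8}; box has {1,2,4,5,6,8} → only 7 remains.
r5c7 = 2: row 5 has {1,3,4,5,6,7,8,9}; col 7 has {3,8}; box has {1,3,4,5,7,8,9} → only 2 remains.
r6c1 = 1: row 6 has {2,3,4,5,6,7,8,9}; col 1 has {3,5}; box has {2,3,4,5,6,8,9} → only 1 remains.
r9c1 = 6: row 9 has {2,3,5,7,8,9}; col 1 has {1,3,5}; box has {1,3,4,7,9} → only 6 remains.
r9c9 = 4: row 9 has {2,3,5,6,7,8,9}; col 9 has {1,2,3,5,6,7,8,9}; box has {2,3,7} → only 4 remains.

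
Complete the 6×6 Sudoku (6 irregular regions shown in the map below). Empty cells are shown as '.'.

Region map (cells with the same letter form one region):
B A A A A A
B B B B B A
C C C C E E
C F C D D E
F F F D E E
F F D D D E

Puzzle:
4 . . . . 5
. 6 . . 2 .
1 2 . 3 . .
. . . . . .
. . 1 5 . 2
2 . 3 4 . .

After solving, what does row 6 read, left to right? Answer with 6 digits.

r2c3 = 5: row 2 has {2,6}; col 3 has {1,3}; region has {2,4,6} → only 5 remains.
r2c4 = 1: row 2 has {2,5,6}; col 4 has {3,4,5}; region has {2,4,5,6} → only 1 remains.
r6c2 = 5: row 6 has {2,3,4}; col 2 has {2,6}; region has {1,2} → only 5 remains.
r2c1 = 3: row 2 has {1,2,5,6}; col 1 has {1,2,4}; region has {1,2,4,5,6} → only 3 remains.
r2c6 = 4: row 2 has {1,2,3,5,6}; col 6 has {2,5}; region has {5} → only 4 remains.
r3c6 = 6: row 3 has {1,2,3}; col 6 has {2,4,5}; region has {2} → only 6 remains.
r5c1 = 6: row 5 has {1,2,5}; col 1 has {1,2,3,4}; region has {1,2,5} → only 6 remains.
r6c6 = 1: row 6 has {2,3,4,5}; col 6 has {2,4,5,6}; region has {2,6} → only 1 remains.
r3c3 = 4: row 3 has {1,2,3,6}; col 3 has {1,3,5}; region has {1,2,3} → only 4 remains.
r3c5 = 5: row 3 has {1,2,3,4,6}; col 5 has {2}; region has {1,2,6} → only 5 remains.
r4c1 = 5: row 4 has {}; col 1 has {1,2,3,4,6}; region has {1,2,3,4} → only 5 remains.
r4c3 = 6: row 4 has {5}; col 3 has {1,3,4,5}; region has {1,2,3,4,5} → only 6 remains.
r4c4 = 2: row 4 has {5,6}; col 4 has {1,3,4,5}; region has {3,4,5} → only 2 remains.
r4c5 = 1: row 4 has {2,5,6}; col 5 has {2,5}; region has {2,3,4,5} → only 1 remains.
r4c6 = 3: row 4 has {1,2,5,6}; col 6 has {1,2,4,5,6}; region has {1,2,5,6} → only 3 remains.
r5c5 = 4: row 5 has {1,2,5,6}; col 5 has {1,2,5}; region has {1,2,3,5,6} → only 4 remains.
r6c5 = 6: row 6 has {1,2,3,4,5}; col 5 has {1,2,4,5}; region has {1,2,3,4,5} → only 6 remains.

253461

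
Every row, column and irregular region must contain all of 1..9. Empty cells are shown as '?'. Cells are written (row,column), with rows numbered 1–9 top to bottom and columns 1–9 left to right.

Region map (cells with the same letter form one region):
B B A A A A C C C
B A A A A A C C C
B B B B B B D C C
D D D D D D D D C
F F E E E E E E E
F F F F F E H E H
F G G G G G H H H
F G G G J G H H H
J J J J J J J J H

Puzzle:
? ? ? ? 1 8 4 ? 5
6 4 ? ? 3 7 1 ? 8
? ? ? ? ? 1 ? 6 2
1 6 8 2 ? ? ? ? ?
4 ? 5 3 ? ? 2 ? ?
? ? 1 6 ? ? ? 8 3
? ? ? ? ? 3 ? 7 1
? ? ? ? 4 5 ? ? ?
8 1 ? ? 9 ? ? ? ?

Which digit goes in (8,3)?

(1,4) = 9 (sole candidate).
(1,8) = 3 (sole candidate).
(2,3) = 2 (sole candidate).
(2,4) = 5 (sole candidate).
(2,8) = 9 (sole candidate).
(4,9) = 7 (sole candidate).
(5,8) = 1 (sole candidate).
(8,8) = 2 (sole candidate).
(9,4) = 7 (sole candidate).
(9,8) = 5 (sole candidate).
(1,3) = 6 (sole candidate).
(4,5) = 5 (sole candidate).
(4,8) = 4 (sole candidate).
(9,3) = 3 (sole candidate).
(9,7) = 6 (sole candidate).
(9,9) = 4 (sole candidate).
(4,6) = 9 (sole candidate).
(4,7) = 3 (sole candidate).
(5,6) = 6 (sole candidate).
(5,9) = 9 (sole candidate).
(6,6) = 4 (sole candidate).
(8,9) = 6 (sole candidate).
(9,6) = 2 (sole candidate).
(3,7) = 7 (sole candidate).
(5,5) = 7 (sole candidate).
(6,5) = 2 (sole candidate).
(3,5) = 8 (sole candidate).
(5,2) = 8 (sole candidate).
(7,5) = 6 (sole candidate).
(3,4) = 4 (sole candidate).
(7,4) = 8 (sole candidate).
(8,4) = 1 (sole candidate).
(3,3) = 9 (sole candidate).
(7,3) = 4 (sole candidate).
(8,3) = 7: row 8 has {1,2,4,5,6}; col 3 has {1,2,3,4,5,6,8,9}; region has {1,3,4,5,6,8} → only 7 remains.

7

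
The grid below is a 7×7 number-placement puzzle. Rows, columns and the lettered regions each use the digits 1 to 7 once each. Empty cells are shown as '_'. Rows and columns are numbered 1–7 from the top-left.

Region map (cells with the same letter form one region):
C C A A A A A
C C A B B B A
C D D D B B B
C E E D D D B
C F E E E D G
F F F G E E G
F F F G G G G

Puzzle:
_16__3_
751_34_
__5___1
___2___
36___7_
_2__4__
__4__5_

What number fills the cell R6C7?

3

R2C4 = 6 (sole candidate).
R2C7 = 2 (sole candidate).
R3C6 = 2 (sole candidate).
R5C3 = 2 (sole candidate).
R5C7 = 4 (sole candidate).
R7C1 = 1 (sole candidate).
R3C5 = 7 (sole candidate).
R4C7 = 5 (sole candidate).
R6C1 = 5 (sole candidate).
R1C5 = 5 (sole candidate).
R1C7 = 7 (sole candidate).
R5C5 = 1 (sole candidate).
R6C6 = 6 (sole candidate).
R6C7 = 3: row 6 has {2,4,5,6}; col 7 has {1,2,4,5,7}; region has {4,5} → only 3 remains.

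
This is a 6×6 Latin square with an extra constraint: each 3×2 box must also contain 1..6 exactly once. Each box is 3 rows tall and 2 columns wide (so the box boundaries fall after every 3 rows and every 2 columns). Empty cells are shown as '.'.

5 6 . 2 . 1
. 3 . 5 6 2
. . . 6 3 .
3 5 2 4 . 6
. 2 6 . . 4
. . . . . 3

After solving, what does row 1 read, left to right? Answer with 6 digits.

563241

row 1, column 5 = 4: row 1 has {1,2,5,6}; col 5 has {3,6}; box has {1,2,3,6} → only 4 remains.
row 3, column 6 = 5: row 3 has {3,6}; col 6 has {1,2,3,4,6}; box has {1,2,3,4,6} → only 5 remains.
row 4, column 5 = 1: row 4 has {2,3,4,5,6}; col 5 has {3,4,6}; box has {3,4,6} → only 1 remains.
row 5, column 1 = 1: row 5 has {2,4,6}; col 1 has {3,5}; box has {2,3,5} → only 1 remains.
row 5, column 4 = 3: row 5 has {1,2,4,6}; col 4 has {2,4,5,6}; box has {2,4,6} → only 3 remains.
row 5, column 5 = 5: row 5 has {1,2,3,4,6}; col 5 has {1,3,4,6}; box has {1,3,4,6} → only 5 remains.
row 6, column 2 = 4: row 6 has {3}; col 2 has {2,3,5,6}; box has {1,2,3,5} → only 4 remains.
row 6, column 4 = 1: row 6 has {3,4}; col 4 has {2,3,4,5,6}; box has {2,3,4,6} → only 1 remains.
row 6, column 5 = 2: row 6 has {1,3,4}; col 5 has {1,3,4,5,6}; box has {1,3,4,5,6} → only 2 remains.
row 1, column 3 = 3: row 1 has {1,2,4,5,6}; col 3 has {2,6}; box has {2,5,6} → only 3 remains.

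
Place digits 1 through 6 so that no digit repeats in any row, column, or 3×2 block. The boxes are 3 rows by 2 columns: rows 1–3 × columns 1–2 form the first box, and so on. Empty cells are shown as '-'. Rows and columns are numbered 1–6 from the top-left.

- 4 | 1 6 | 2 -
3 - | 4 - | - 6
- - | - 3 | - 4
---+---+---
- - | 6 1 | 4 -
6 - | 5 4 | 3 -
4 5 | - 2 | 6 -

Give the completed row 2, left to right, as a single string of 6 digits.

r1c1 = 5 (sole candidate).
r1c6 = 3 (sole candidate).
r2c4 = 5: row 2 has {3,4,6}; col 4 has {1,2,3,4,6}; box has {1,3,4,6} → only 5 remains.
r2c5 = 1: row 2 has {3,4,5,6}; col 5 has {2,3,4,6}; box has {2,3,4,6} → only 1 remains.
r3c3 = 2 (sole candidate).
r3c5 = 5 (sole candidate).
r4c1 = 2 (sole candidate).
r4c2 = 3 (sole candidate).
r4c6 = 5 (sole candidate).
r5c2 = 1 (sole candidate).
r5c6 = 2 (sole candidate).
r6c3 = 3 (sole candidate).
r6c6 = 1 (sole candidate).
r2c2 = 2: row 2 has {1,3,4,5,6}; col 2 has {1,3,4,5}; box has {3,4,5} → only 2 remains.

324516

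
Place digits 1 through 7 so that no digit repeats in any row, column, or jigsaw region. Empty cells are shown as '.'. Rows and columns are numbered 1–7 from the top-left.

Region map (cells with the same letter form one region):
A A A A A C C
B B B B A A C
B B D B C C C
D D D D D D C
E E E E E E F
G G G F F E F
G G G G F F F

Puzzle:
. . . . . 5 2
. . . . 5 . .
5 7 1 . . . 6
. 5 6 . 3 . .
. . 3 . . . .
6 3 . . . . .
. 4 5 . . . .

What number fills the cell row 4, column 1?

row 3, column 5 = 4: row 3 has {1,5,6,7}; col 5 has {3,5}; region has {2,5,6} → only 4 remains.
row 3, column 6 = 3: row 3 has {1,4,5,6,7}; col 6 has {5}; region has {2,4,5,6} → only 3 remains.
row 3, column 4 = 2: row 3 has {1,3,4,5,6,7}; col 4 has {}; region has {5,7} → only 2 remains.
row 2, column 3 = 4: row 2 has {5}; col 3 has {1,3,5,6}; region has {2,5,7} → only 4 remains.
row 1, column 3 = 7: row 1 has {2,5}; col 3 has {1,3,4,5,6}; region has {5} → only 7 remains.
row 6, column 3 = 2: row 6 has {3,6}; col 3 has {1,3,4,5,6,7}; region has {3,4,5,6} → only 2 remains.
row 2, column 6 = 2: in row 2, 2 can only go here (every other open cell in that row sees a 2).
row 2, column 7 = 7: in row 2, 7 can only go here (every other open cell in that row sees a 7).
row 4, column 7 = 1: row 4 has {3,5,6}; col 7 has {2,6,7}; region has {2,3,4,5,6,7} → only 1 remains.
row 7, column 7 = 3: row 7 has {4,5}; col 7 has {1,2,6,7}; region has {} → only 3 remains.
row 4, column 1 = 2: in row 4, 2 can only go here (every other open cell in that row sees a 2).

2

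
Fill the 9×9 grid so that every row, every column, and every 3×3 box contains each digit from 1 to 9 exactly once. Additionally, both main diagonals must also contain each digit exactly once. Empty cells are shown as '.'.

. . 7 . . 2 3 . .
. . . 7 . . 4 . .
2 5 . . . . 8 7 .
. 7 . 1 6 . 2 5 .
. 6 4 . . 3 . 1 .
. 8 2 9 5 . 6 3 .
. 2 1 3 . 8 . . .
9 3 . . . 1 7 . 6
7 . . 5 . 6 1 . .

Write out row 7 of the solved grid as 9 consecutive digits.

row 1, column 9 = 5: row 1 has {2,3,7}; col 9 has {6}; box has {3,4,7,8}; anti-diagonal has {1,3,7,8,9} → only 5 remains.
row 2, column 2 = 9: row 2 has {4,7}; col 2 has {2,3,5,6,7,8}; box has {2,5,7}; main diagonal has {1} → only 9 remains.
row 2, column 6 = 5: row 2 has {4,7,9}; col 6 has {1,2,3,6,8}; box has {2,7} → only 5 remains.
row 4, column 1 = 3: row 4 has {1,2,5,6,7}; col 1 has {2,7,9}; box has {2,4,6,7,8} → only 3 remains.
row 4, column 3 = 9: row 4 has {1,2,3,5,6,7}; col 3 has {1,2,4,7}; box has {2,3,4,6,7,8} → only 9 remains.
row 4, column 6 = 4: row 4 has {1,2,3,5,6,7,9}; col 6 has {1,2,3,5,6,8}; box has {1,3,5,6,9}; anti-diagonal has {1,3,5,7,8,9} → only 4 remains.
row 4, column 9 = 8: row 4 has {1,2,3,4,5,6,7,9}; col 9 has {5,6}; box has {1,2,3,5,6} → only 8 remains.
row 5, column 1 = 5: row 5 has {1,3,4,6}; col 1 has {2,3,7,9}; box has {2,3,4,6,7,8,9} → only 5 remains.
row 5, column 5 = 2: row 5 has {1,3,4,5,6}; col 5 has {5,6}; box has {1,3,4,5,6,9}; main diagonal has {1,9}; anti-diagonal has {1,3,4,5,7,8,9} → only 2 remains.
row 5, column 7 = 9: row 5 has {1,2,3,4,5,6}; col 7 has {1,2,3,4,6,7,8}; box has {1,2,3,5,6,8} → only 9 remains.
row 5, column 9 = 7: row 5 has {1,2,3,4,5,6,9}; col 9 has {5,6,8}; box has {1,2,3,5,6,8,9} → only 7 remains.
row 6, column 1 = 1: row 6 has {2,3,5,6,8,9}; col 1 has {2,3,5,7,9}; box has {2,3,4,5,6,7,8,9} → only 1 remains.
row 6, column 6 = 7: row 6 has {1,2,3,5,6,8,9}; col 6 has {1,2,3,4,5,6,8}; box has {1,2,3,4,5,6,9}; main diagonal has {1,2,9} → only 7 remains.
row 6, column 9 = 4: row 6 has {1,2,3,5,6,7,8,9}; col 9 has {5,6,7,8}; box has {1,2,3,5,6,7,8,9} → only 4 remains.
row 7, column 7 = 5: row 7 has {1,2,3,8}; col 7 has {1,2,3,4,6,7,8,9}; box has {1,6,7}; main diagonal has {1,2,7,9} → only 5 remains.
row 7, column 9 = 9: row 7 has {1,2,3,5,8}; col 9 has {4,5,6,7,8}; box has {1,5,6,7} → only 9 remains.
row 8, column 5 = 4: row 8 has {1,3,6,7,9}; col 5 has {2,5,6}; box has {1,3,5,6,8} → only 4 remains.
row 8, column 8 = 8: row 8 has {1,3,4,6,7,9}; col 8 has {1,3,5,7}; box has {1,5,6,7,9}; main diagonal has {1,2,5,7,9} → only 8 remains.
row 9, column 2 = 4: row 9 has {1,5,6,7}; col 2 has {2,3,5,6,7,8,9}; box has {1,2,3,7,9} → only 4 remains.
row 9, column 3 = 8: row 9 has {1,4,5,6,7}; col 3 has {1,2,4,7,9}; box has {1,2,3,4,7,9} → only 8 remains.
row 9, column 5 = 9: row 9 has {1,4,5,6,7,8}; col 5 has {2,4,5,6}; box has {1,3,4,5,6,8} → only 9 remains.
row 9, column 8 = 2: row 9 has {1,4,5,6,7,8,9}; col 8 has {1,3,5,7,8}; box has {1,5,6,7,8,9} → only 2 remains.
row 9, column 9 = 3: row 9 has {1,2,4,5,6,7,8,9}; col 9 has {4,5,6,7,8,9}; box has {1,2,5,6,7,8,9}; main diagonal has {1,2,5,7,8,9} → only 3 remains.
row 1, column 2 = 1: row 1 has {2,3,5,7}; col 2 has {2,3,4,5,6,7,8,9}; box has {2,5,7,9} → only 1 remains.
row 1, column 5 = 8: row 1 has {1,2,3,5,7}; col 5 has {2,4,5,6,9}; box has {2,5,7} → only 8 remains.
row 2, column 8 = 6: row 2 has {4,5,7,9}; col 8 has {1,2,3,5,7,8}; box has {3,4,5,7,8}; anti-diagonal has {1,2,3,4,5,7,8,9} → only 6 remains.
row 3, column 3 = 6: row 3 has {2,5,7,8}; col 3 has {1,2,4,7,8,9}; box has {1,2,5,7,9}; main diagonal has {1,2,3,5,7,8,9} → only 6 remains.
row 3, column 4 = 4: row 3 has {2,5,6,7,8}; col 4 has {1,3,5,7,9}; box has {2,5,7,8} → only 4 remains.
row 3, column 6 = 9: row 3 has {2,4,5,6,7,8}; col 6 has {1,2,3,4,5,6,7,8}; box has {2,4,5,7,8} → only 9 remains.
row 3, column 9 = 1: row 3 has {2,4,5,6,7,8,9}; col 9 has {3,4,5,6,7,8,9}; box has {3,4,5,6,7,8} → only 1 remains.
row 5, column 4 = 8: row 5 has {1,2,3,4,5,6,7,9}; col 4 has {1,3,4,5,7,9}; box has {1,2,3,4,5,6,7,9} → only 8 remains.
row 7, column 1 = 6: row 7 has {1,2,3,5,8,9}; col 1 has {1,2,3,5,7,9}; box has {1,2,3,4,7,8,9} → only 6 remains.
row 7, column 5 = 7: row 7 has {1,2,3,5,6,8,9}; col 5 has {2,4,5,6,8,9}; box has {1,3,4,5,6,8,9} → only 7 remains.
row 7, column 8 = 4: row 7 has {1,2,3,5,6,7,8,9}; col 8 has {1,2,3,5,6,7,8}; box has {1,2,3,5,6,7,8,9} → only 4 remains.

621378549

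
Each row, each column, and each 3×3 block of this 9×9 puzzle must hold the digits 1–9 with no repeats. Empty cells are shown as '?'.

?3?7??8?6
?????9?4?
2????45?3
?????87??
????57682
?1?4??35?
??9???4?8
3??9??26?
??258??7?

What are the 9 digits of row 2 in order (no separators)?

R2C7 = 1: row 2 has {4,9}; col 7 has {2,3,4,5,6,7,8}; box has {3,4,5,6,8} → only 1 remains.
R2C9 = 7: row 2 has {1,4,9}; col 9 has {2,3,6,8}; box has {1,3,4,5,6,8} → only 7 remains.
R3C8 = 9: row 3 has {2,3,4,5}; col 8 has {4,5,6,7,8}; box has {1,3,4,5,6,7,8} → only 9 remains.
R4C8 = 1: row 4 has {7,8}; col 8 has {4,5,6,7,8,9}; box has {2,3,5,6,7,8} → only 1 remains.
R6C9 = 9: row 6 has {1,3,4,5}; col 9 has {2,3,6,7,8}; box has {1,2,3,5,6,7,8} → only 9 remains.
R7C8 = 3: row 7 has {4,8,9}; col 8 has {1,4,5,6,7,8,9}; box has {2,4,6,7,8} → only 3 remains.
R8C6 = 1: row 8 has {2,3,6,9}; col 6 has {4,7,8,9}; box has {5,8,9} → only 1 remains.
R8C9 = 5: row 8 has {1,2,3,6,9}; col 9 has {2,3,6,7,8,9}; box has {2,3,4,6,7,8} → only 5 remains.
R9C7 = 9: row 9 has {2,5,7,8}; col 7 has {1,2,3,4,5,6,7,8}; box has {2,3,4,5,6,7,8} → only 9 remains.
R9C9 = 1: row 9 has {2,5,7,8,9}; col 9 has {2,3,5,6,7,8,9}; box has {2,3,4,5,6,7,8,9} → only 1 remains.
R1C8 = 2: row 1 has {3,6,7,8}; col 8 has {1,3,4,5,6,7,8,9}; box has {1,3,4,5,6,7,8,9} → only 2 remains.
R4C9 = 4: row 4 has {1,7,8}; col 9 has {1,2,3,5,6,7,8,9}; box has {1,2,3,5,6,7,8,9} → only 4 remains.
R1C5 = 1: row 1 has {2,3,6,7,8}; col 5 has {5,8}; box has {4,7,9} → only 1 remains.
R1C6 = 5: row 1 has {1,2,3,6,7,8}; col 6 has {1,4,7,8,9}; box has {1,4,7,9} → only 5 remains.
R3C5 = 6: row 3 has {2,3,4,5,9}; col 5 has {1,5,8}; box has {1,4,5,7,9} → only 6 remains.
R6C5 = 2: row 6 has {1,3,4,5,9}; col 5 has {1,5,6,8}; box has {4,5,7,8} → only 2 remains.
R6C6 = 6: row 6 has {1,2,3,4,5,9}; col 6 has {1,4,5,7,8,9}; box has {2,4,5,7,8} → only 6 remains.
R7C5 = 7: row 7 has {3,4,8,9}; col 5 has {1,2,5,6,8}; box has {1,5,8,9} → only 7 remains.
R7C6 = 2: row 7 has {3,4,7,8,9}; col 6 has {1,4,5,6,7,8,9}; box has {1,5,7,8,9} → only 2 remains.
R8C5 = 4: row 8 has {1,2,3,5,6,9}; col 5 has {1,2,5,6,7,8}; box has {1,2,5,7,8,9} → only 4 remains.
R9C6 = 3: row 9 has {1,2,5,7,8,9}; col 6 has {1,2,4,5,6,7,8,9}; box has {1,2,4,5,7,8,9} → only 3 remains.
R1C3 = 4: row 1 has {1,2,3,5,6,7,8}; col 3 has {2,9}; box has {2,3} → only 4 remains.
R2C5 = 3: row 2 has {1,4,7,9}; col 5 has {1,2,4,5,6,7,8}; box has {1,4,5,6,7,9} → only 3 remains.
R3C4 = 8: row 3 has {2,3,4,5,6,9}; col 4 has {4,5,7,9}; box has {1,3,4,5,6,7,9} → only 8 remains.
R4C4 = 3: row 4 has {1,4,7,8}; col 4 has {4,5,7,8,9}; box has {2,4,5,6,7,8} → only 3 remains.
R4C5 = 9: row 4 has {1,3,4,7,8}; col 5 has {1,2,3,4,5,6,7,8}; box has {2,3,4,5,6,7,8} → only 9 remains.
R5C3 = 3: row 5 has {2,5,6,7,8}; col 3 has {2,4,9}; box has {1} → only 3 remains.
R5C4 = 1: row 5 has {2,3,5,6,7,8}; col 4 has {3,4,5,7,8,9}; box has {2,3,4,5,6,7,8,9} → only 1 remains.
R7C4 = 6: row 7 has {2,3,4,7,8,9}; col 4 has {1,3,4,5,7,8,9}; box has {1,2,3,4,5,7,8,9} → only 6 remains.
R1C1 = 9: row 1 has {1,2,3,4,5,6,7,8}; col 1 has {2,3}; box has {2,3,4} → only 9 remains.
R2C4 = 2: row 2 has {1,3,4,7,9}; col 4 has {1,3,4,5,6,7,8,9}; box has {1,3,4,5,6,7,8,9} → only 2 remains.
R3C2 = 7: row 3 has {2,3,4,5,6,8,9}; col 2 has {1,3}; box has {2,3,4,9} → only 7 remains.
R3C3 = 1: row 3 has {2,3,4,5,6,7,8,9}; col 3 has {2,3,4,9}; box has {2,3,4,7,9} → only 1 remains.
R5C1 = 4: row 5 has {1,2,3,5,6,7,8}; col 1 has {2,3,9}; box has {1,3} → only 4 remains.
R5C2 = 9: row 5 has {1,2,3,4,5,6,7,8}; col 2 has {1,3,7}; box has {1,3,4} → only 9 remains.
R7C2 = 5: row 7 has {2,3,4,6,7,8,9}; col 2 has {1,3,7,9}; box has {2,3,9} → only 5 remains.
R8C2 = 8: row 8 has {1,2,3,4,5,6,9}; col 2 has {1,3,5,7,9}; box has {2,3,5,9} → only 8 remains.
R8C3 = 7: row 8 has {1,2,3,4,5,6,8,9}; col 3 has {1,2,3,4,9}; box has {2,3,5,8,9} → only 7 remains.
R9C1 = 6: row 9 has {1,2,3,5,7,8,9}; col 1 has {2,3,4,9}; box has {2,3,5,7,8,9} → only 6 remains.
R9C2 = 4: row 9 has {1,2,3,5,6,7,8,9}; col 2 has {1,3,5,7,8,9}; box has {2,3,5,6,7,8,9} → only 4 remains.
R2C2 = 6: row 2 has {1,2,3,4,7,9}; col 2 has {1,3,4,5,7,8,9}; box has {1,2,3,4,7,9} → only 6 remains.
R4C1 = 5: row 4 has {1,3,4,7,8,9}; col 1 has {2,3,4,6,9}; box has {1,3,4,9} → only 5 remains.
R4C2 = 2: row 4 has {1,3,4,5,7,8,9}; col 2 has {1,3,4,5,6,7,8,9}; box has {1,3,4,5,9} → only 2 remains.
R4C3 = 6: row 4 has {1,2,3,4,5,7,8,9}; col 3 has {1,2,3,4,7,9}; box has {1,2,3,4,5,9} → only 6 remains.
R6C3 = 8: row 6 has {1,2,3,4,5,6,9}; col 3 has {1,2,3,4,6,7,9}; box has {1,2,3,4,5,6,9} → only 8 remains.
R7C1 = 1: row 7 has {2,3,4,5,6,7,8,9}; col 1 has {2,3,4,5,6,9}; box has {2,3,4,5,6,7,8,9} → only 1 remains.
R2C1 = 8: row 2 has {1,2,3,4,6,7,9}; col 1 has {1,2,3,4,5,6,9}; box has {1,2,3,4,6,7,9} → only 8 remains.
R2C3 = 5: row 2 has {1,2,3,4,6,7,8,9}; col 3 has {1,2,3,4,6,7,8,9}; box has {1,2,3,4,6,7,8,9} → only 5 remains.

865239147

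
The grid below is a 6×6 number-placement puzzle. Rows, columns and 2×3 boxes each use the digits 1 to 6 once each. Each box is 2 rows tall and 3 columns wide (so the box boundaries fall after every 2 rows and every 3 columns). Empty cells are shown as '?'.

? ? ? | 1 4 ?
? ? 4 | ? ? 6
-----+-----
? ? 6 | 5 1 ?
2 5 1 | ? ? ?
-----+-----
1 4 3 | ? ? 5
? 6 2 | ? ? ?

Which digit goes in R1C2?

R1C3 = 5: row 1 has {1,4}; col 3 has {1,2,3,4,6}; box has {4} → only 5 remains.
R2C1 = 3: row 2 has {4,6}; col 1 has {1,2}; box has {4,5} → only 3 remains.
R2C4 = 2: row 2 has {3,4,6}; col 4 has {1,5}; box has {1,4,6} → only 2 remains.
R2C5 = 5: row 2 has {2,3,4,6}; col 5 has {1,4}; box has {1,2,4,6} → only 5 remains.
R3C1 = 4: row 3 has {1,5,6}; col 1 has {1,2,3}; box has {1,2,5,6} → only 4 remains.
R3C2 = 3: row 3 has {1,4,5,6}; col 2 has {4,5,6}; box has {1,2,4,5,6} → only 3 remains.
R3C6 = 2: row 3 has {1,3,4,5,6}; col 6 has {5,6}; box has {1,5} → only 2 remains.
R5C4 = 6: row 5 has {1,3,4,5}; col 4 has {1,2,5}; box has {5} → only 6 remains.
R5C5 = 2: row 5 has {1,3,4,5,6}; col 5 has {1,4,5}; box has {5,6} → only 2 remains.
R6C1 = 5: row 6 has {2,6}; col 1 has {1,2,3,4}; box has {1,2,3,4,6} → only 5 remains.
R6C5 = 3: row 6 has {2,5,6}; col 5 has {1,2,4,5}; box has {2,5,6} → only 3 remains.
R1C1 = 6: row 1 has {1,4,5}; col 1 has {1,2,3,4,5}; box has {3,4,5} → only 6 remains.
R1C2 = 2: row 1 has {1,4,5,6}; col 2 has {3,4,5,6}; box has {3,4,5,6} → only 2 remains.

2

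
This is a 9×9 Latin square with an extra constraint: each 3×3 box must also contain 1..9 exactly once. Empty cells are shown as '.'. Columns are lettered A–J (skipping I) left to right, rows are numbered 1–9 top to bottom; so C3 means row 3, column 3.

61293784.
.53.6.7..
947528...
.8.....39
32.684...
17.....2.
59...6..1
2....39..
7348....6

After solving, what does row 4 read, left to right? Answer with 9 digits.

485172639

J1 = 5: row 1 has {1,2,3,4,6,7,8,9}; col 9 has {1,6,9}; box has {4,7,8} → only 5 remains.
A2 = 8: row 2 has {3,5,6,7}; col 1 has {1,2,3,5,6,7,9}; box has {1,2,3,4,5,6,7,9} → only 8 remains.
F2 = 1: row 2 has {3,5,6,7,8}; col 6 has {3,4,6,7,8}; box has {2,3,5,6,7,8,9} → only 1 remains.
H2 = 9: row 2 has {1,3,5,6,7,8}; col 8 has {2,3,4}; box has {4,5,7,8} → only 9 remains.
J2 = 2: row 2 has {1,3,5,6,7,8,9}; col 9 has {1,5,6,9}; box has {4,5,7,8,9} → only 2 remains.
J3 = 3: row 3 has {2,4,5,7,8,9}; col 9 has {1,2,5,6,9}; box has {2,4,5,7,8,9} → only 3 remains.
A4 = 4: row 4 has {3,8,9}; col 1 has {1,2,3,5,6,7,8,9}; box has {1,2,3,7,8} → only 4 remains.
J5 = 7: row 5 has {2,3,4,6,8}; col 9 has {1,2,3,5,6,9}; box has {2,3,9} → only 7 remains.
D6 = 3: row 6 has {1,2,7}; col 4 has {5,6,8,9}; box has {4,6,8} → only 3 remains.
C7 = 8: row 7 has {1,5,6,9}; col 3 has {2,3,4,7}; box has {2,3,4,5,7,9} → only 8 remains.
H7 = 7: row 7 has {1,5,6,8,9}; col 8 has {2,3,4,9}; box has {1,6,9} → only 7 remains.
B8 = 6: row 8 has {2,3,9}; col 2 has {1,2,3,4,5,7,8,9}; box has {2,3,4,5,7,8,9} → only 6 remains.
C8 = 1: row 8 has {2,3,6,9}; col 3 has {2,3,4,7,8}; box has {2,3,4,5,6,7,8,9} → only 1 remains.
H9 = 5: row 9 has {3,4,6,7,8}; col 8 has {2,3,4,7,9}; box has {1,6,7,9} → only 5 remains.
D2 = 4: row 2 has {1,2,3,5,6,7,8,9}; col 4 has {3,5,6,8,9}; box has {1,2,3,5,6,7,8,9} → only 4 remains.
H5 = 1: row 5 has {2,3,4,6,7,8}; col 8 has {2,3,4,5,7,9}; box has {2,3,7,9} → only 1 remains.
D7 = 2: row 7 has {1,5,6,7,8,9}; col 4 has {3,4,5,6,8,9}; box has {3,6,8} → only 2 remains.
E7 = 4: row 7 has {1,2,5,6,7,8,9}; col 5 has {2,3,6,8}; box has {2,3,6,8} → only 4 remains.
G7 = 3: row 7 has {1,2,4,5,6,7,8,9}; col 7 has {7,8,9}; box has {1,5,6,7,9} → only 3 remains.
D8 = 7: row 8 has {1,2,3,6,9}; col 4 has {2,3,4,5,6,8,9}; box has {2,3,4,6,8} → only 7 remains.
E8 = 5: row 8 has {1,2,3,6,7,9}; col 5 has {2,3,4,6,8}; box has {2,3,4,6,7,8} → only 5 remains.
H8 = 8: row 8 has {1,2,3,5,6,7,9}; col 8 has {1,2,3,4,5,7,9}; box has {1,3,5,6,7,9} → only 8 remains.
J8 = 4: row 8 has {1,2,3,5,6,7,8,9}; col 9 has {1,2,3,5,6,7,9}; box has {1,3,5,6,7,8,9} → only 4 remains.
F9 = 9: row 9 has {3,4,5,6,7,8}; col 6 has {1,3,4,6,7,8}; box has {2,3,4,5,6,7,8} → only 9 remains.
G9 = 2: row 9 has {3,4,5,6,7,8,9}; col 7 has {3,7,8,9}; box has {1,3,4,5,6,7,8,9} → only 2 remains.
H3 = 6: row 3 has {2,3,4,5,7,8,9}; col 8 has {1,2,3,4,5,7,8,9}; box has {2,3,4,5,7,8,9} → only 6 remains.
D4 = 1: row 4 has {3,4,8,9}; col 4 has {2,3,4,5,6,7,8,9}; box has {3,4,6,8} → only 1 remains.
E4 = 7: row 4 has {1,3,4,8,9}; col 5 has {2,3,4,5,6,8}; box has {1,3,4,6,8} → only 7 remains.
G5 = 5: row 5 has {1,2,3,4,6,7,8}; col 7 has {2,3,7,8,9}; box has {1,2,3,7,9} → only 5 remains.
E6 = 9: row 6 has {1,2,3,7}; col 5 has {2,3,4,5,6,7,8}; box has {1,3,4,6,7,8} → only 9 remains.
F6 = 5: row 6 has {1,2,3,7,9}; col 6 has {1,3,4,6,7,8,9}; box has {1,3,4,6,7,8,9} → only 5 remains.
J6 = 8: row 6 has {1,2,3,5,7,9}; col 9 has {1,2,3,4,5,6,7,9}; box has {1,2,3,5,7,9} → only 8 remains.
E9 = 1: row 9 has {2,3,4,5,6,7,8,9}; col 5 has {2,3,4,5,6,7,8,9}; box has {2,3,4,5,6,7,8,9} → only 1 remains.
G3 = 1: row 3 has {2,3,4,5,6,7,8,9}; col 7 has {2,3,5,7,8,9}; box has {2,3,4,5,6,7,8,9} → only 1 remains.
F4 = 2: row 4 has {1,3,4,7,8,9}; col 6 has {1,3,4,5,6,7,8,9}; box has {1,3,4,5,6,7,8,9} → only 2 remains.
G4 = 6: row 4 has {1,2,3,4,7,8,9}; col 7 has {1,2,3,5,7,8,9}; box has {1,2,3,5,7,8,9} → only 6 remains.
C5 = 9: row 5 has {1,2,3,4,5,6,7,8}; col 3 has {1,2,3,4,7,8}; box has {1,2,3,4,7,8} → only 9 remains.
C6 = 6: row 6 has {1,2,3,5,7,8,9}; col 3 has {1,2,3,4,7,8,9}; box has {1,2,3,4,7,8,9} → only 6 remains.
G6 = 4: row 6 has {1,2,3,5,6,7,8,9}; col 7 has {1,2,3,5,6,7,8,9}; box has {1,2,3,5,6,7,8,9} → only 4 remains.
C4 = 5: row 4 has {1,2,3,4,6,7,8,9}; col 3 has {1,2,3,4,6,7,8,9}; box has {1,2,3,4,6,7,8,9} → only 5 remains.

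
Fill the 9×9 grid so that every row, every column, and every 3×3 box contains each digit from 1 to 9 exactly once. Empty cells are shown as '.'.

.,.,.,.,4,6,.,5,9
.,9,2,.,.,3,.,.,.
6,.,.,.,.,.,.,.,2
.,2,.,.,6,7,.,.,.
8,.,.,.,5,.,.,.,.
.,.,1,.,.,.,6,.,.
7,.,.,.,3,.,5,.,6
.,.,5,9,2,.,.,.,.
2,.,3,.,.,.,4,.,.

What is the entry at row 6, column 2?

row 1, column 4 = 2: in row 1, 2 can only go here (every other open cell in that row sees a 2).
row 2, column 8 = 6: in row 2, 6 can only go here (every other open cell in that row sees a 6).
row 7, column 8 = 2: in row 7, 2 can only go here (every other open cell in that row sees a 2).
row 6, column 6 = 2: in row 6, 2 can only go here (every other open cell in that row sees a 2).
row 5, column 7 = 2: in row 5, 2 can only go here (every other open cell in that row sees a 2).
row 7, column 3 = 9: in row 7, 9 can only go here (every other open cell in that row sees a 9).
row 4, column 3 = 4: row 4 has {2,6,7}; col 3 has {1,2,3,5,9}; box has {1,2,8} → only 4 remains.
row 8, column 2 = 6: in row 8, 6 can only go here (every other open cell in that row sees a 6).
row 5, column 3 = 6: in row 5, 6 can only go here (every other open cell in that row sees a 6).
row 9, column 4 = 6: in row 9, 6 can only go here (every other open cell in that row sees a 6).
row 9, column 8 = 9: in row 9, 9 can only go here (every other open cell in that row sees a 9).
row 5, column 6 = 9: in row 5, 9 can only go here (every other open cell in that row sees a 9).
row 6, column 5 = 8: row 6 has {1,2,6}; col 5 has {2,3,4,5,6}; box has {2,5,6,7,9} → only 8 remains.
row 3, column 5 = 9: in row 3, 9 can only go here (every other open cell in that row sees a 9).
row 6, column 1 = 9: in row 6, 9 can only go here (every other open cell in that row sees a 9).
row 4, column 7 = 9: in row 4, 9 can only go here (every other open cell in that row sees a 9).
row 9, column 6 = 5: in row 9, 5 can only go here (every other open cell in that row sees a 5).
row 9, column 5 = 7: in box 8, 7 can only go here (every other open cell in that box sees a 7).
row 2, column 5 = 1: row 2 has {2,3,6,9}; col 5 has {2,3,4,5,6,7,8,9}; box has {2,3,4,6,9} → only 1 remains.
row 3, column 6 = 8: row 3 has {2,6,9}; col 6 has {2,3,5,6,7,9}; box has {1,2,3,4,6,9} → only 8 remains.
row 3, column 3 = 7: row 3 has {2,6,8,9}; col 3 has {1,2,3,4,5,6,9}; box has {2,6,9} → only 7 remains.
row 3, column 4 = 5: row 3 has {2,6,7,8,9}; col 4 has {2,6,9}; box has {1,2,3,4,6,8,9} → only 5 remains.
row 1, column 3 = 8: row 1 has {2,4,5,6,9}; col 3 has {1,2,3,4,5,6,7,9}; box has {2,6,7,9} → only 8 remains.
row 2, column 4 = 7: row 2 has {1,2,3,6,9}; col 4 has {2,5,6,9}; box has {1,2,3,4,5,6,8,9} → only 7 remains.
row 2, column 7 = 8: row 2 has {1,2,3,6,7,9}; col 7 has {2,4,5,6,9}; box has {2,5,6,9} → only 8 remains.
row 2, column 9 = 4: row 2 has {1,2,3,6,7,8,9}; col 9 has {2,6,9}; box has {2,5,6,8,9} → only 4 remains.
row 2, column 1 = 5: row 2 has {1,2,3,4,6,7,8,9}; col 1 has {2,6,7,8,9}; box has {2,6,7,8,9} → only 5 remains.
row 4, column 1 = 3: row 4 has {2,4,6,7,9}; col 1 has {2,5,6,7,8,9}; box has {1,2,4,6,8,9} → only 3 remains.
row 4, column 4 = 1: row 4 has {2,3,4,6,7,9}; col 4 has {2,5,6,7,9}; box has {2,5,6,7,8,9} → only 1 remains.
row 4, column 8 = 8: row 4 has {1,2,3,4,6,7,9}; col 8 has {2,5,6,9}; box has {2,6,9} → only 8 remains.
row 4, column 9 = 5: row 4 has {1,2,3,4,6,7,8,9}; col 9 has {2,4,6,9}; box has {2,6,8,9} → only 5 remains.
row 5, column 2 = 7: row 5 has {2,5,6,8,9}; col 2 has {2,6,9}; box has {1,2,3,4,6,8,9} → only 7 remains.
row 6, column 2 = 5: row 6 has {1,2,6,8,9}; col 2 has {2,6,7,9}; box has {1,2,3,4,6,7,8,9} → only 5 remains.

5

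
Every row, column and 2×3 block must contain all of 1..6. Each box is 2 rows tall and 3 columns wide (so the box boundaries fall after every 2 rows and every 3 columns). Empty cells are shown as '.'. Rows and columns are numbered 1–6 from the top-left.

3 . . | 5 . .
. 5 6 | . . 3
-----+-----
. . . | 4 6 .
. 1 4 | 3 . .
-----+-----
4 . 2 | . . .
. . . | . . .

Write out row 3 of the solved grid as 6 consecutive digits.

R1C3 = 1: row 1 has {3,5}; col 3 has {2,4,6}; box has {3,5,6} → only 1 remains.
R2C1 = 2: row 2 has {3,5,6}; col 1 has {3,4}; box has {1,3,5,6} → only 2 remains.
R2C4 = 1: row 2 has {2,3,5,6}; col 4 has {3,4,5}; box has {3,5} → only 1 remains.
R2C5 = 4: row 2 has {1,2,3,5,6}; col 5 has {6}; box has {1,3,5} → only 4 remains.
R3C1 = 5: row 3 has {4,6}; col 1 has {2,3,4}; box has {1,4} → only 5 remains.
R3C3 = 3: row 3 has {4,5,6}; col 3 has {1,2,4,6}; box has {1,4,5} → only 3 remains.
R4C1 = 6: row 4 has {1,3,4}; col 1 has {2,3,4,5}; box has {1,3,4,5} → only 6 remains.
R5C4 = 6: row 5 has {2,4}; col 4 has {1,3,4,5}; box has {} → only 6 remains.
R6C1 = 1: row 6 has {}; col 1 has {2,3,4,5,6}; box has {2,4} → only 1 remains.
R6C3 = 5: row 6 has {1}; col 3 has {1,2,3,4,6}; box has {1,2,4} → only 5 remains.
R6C4 = 2: row 6 has {1,5}; col 4 has {1,3,4,5,6}; box has {6} → only 2 remains.
R6C5 = 3: row 6 has {1,2,5}; col 5 has {4,6}; box has {2,6} → only 3 remains.
R6C6 = 4: row 6 has {1,2,3,5}; col 6 has {3}; box has {2,3,6} → only 4 remains.
R1C2 = 4: row 1 has {1,3,5}; col 2 has {1,5}; box has {1,2,3,5,6} → only 4 remains.
R1C5 = 2: row 1 has {1,3,4,5}; col 5 has {3,4,6}; box has {1,3,4,5} → only 2 remains.
R1C6 = 6: row 1 has {1,2,3,4,5}; col 6 has {3,4}; box has {1,2,3,4,5} → only 6 remains.
R3C2 = 2: row 3 has {3,4,5,6}; col 2 has {1,4,5}; box has {1,3,4,5,6} → only 2 remains.
R3C6 = 1: row 3 has {2,3,4,5,6}; col 6 has {3,4,6}; box has {3,4,6} → only 1 remains.

523461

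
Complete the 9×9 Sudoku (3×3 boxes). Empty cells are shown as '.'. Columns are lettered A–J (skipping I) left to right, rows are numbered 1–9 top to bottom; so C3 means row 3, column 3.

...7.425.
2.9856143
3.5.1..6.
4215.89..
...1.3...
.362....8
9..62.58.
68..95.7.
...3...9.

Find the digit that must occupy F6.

9

C1 = 8 (sole candidate).
E1 = 3 (sole candidate).
J1 = 9 (sole candidate).
B2 = 7 (sole candidate).
B3 = 4 (sole candidate).
D3 = 9 (sole candidate).
F3 = 2 (sole candidate).
J3 = 7 (sole candidate).
H4 = 3 (sole candidate).
J4 = 6 (sole candidate).
C5 = 7 (sole candidate).
G5 = 4 (sole candidate).
H5 = 2 (sole candidate).
J5 = 5 (sole candidate).
A6 = 5 (sole candidate).
G6 = 7 (sole candidate).
H6 = 1 (sole candidate).
B7 = 1 (sole candidate).
F7 = 7 (sole candidate).
J7 = 4 (sole candidate).
D8 = 4 (sole candidate).
G8 = 3 (sole candidate).
A9 = 7 (sole candidate).
B9 = 5 (sole candidate).
E9 = 8 (sole candidate).
F9 = 1 (sole candidate).
G9 = 6 (sole candidate).
J9 = 2 (sole candidate).
A1 = 1 (sole candidate).
B1 = 6 (sole candidate).
G3 = 8 (sole candidate).
E4 = 7 (sole candidate).
A5 = 8 (sole candidate).
B5 = 9 (sole candidate).
E5 = 6 (sole candidate).
E6 = 4 (sole candidate).
F6 = 9: row 6 has {1,2,3,4,5,6,7,8}; col 6 has {1,2,3,4,5,6,7,8}; box has {1,2,3,4,5,6,7,8} → only 9 remains.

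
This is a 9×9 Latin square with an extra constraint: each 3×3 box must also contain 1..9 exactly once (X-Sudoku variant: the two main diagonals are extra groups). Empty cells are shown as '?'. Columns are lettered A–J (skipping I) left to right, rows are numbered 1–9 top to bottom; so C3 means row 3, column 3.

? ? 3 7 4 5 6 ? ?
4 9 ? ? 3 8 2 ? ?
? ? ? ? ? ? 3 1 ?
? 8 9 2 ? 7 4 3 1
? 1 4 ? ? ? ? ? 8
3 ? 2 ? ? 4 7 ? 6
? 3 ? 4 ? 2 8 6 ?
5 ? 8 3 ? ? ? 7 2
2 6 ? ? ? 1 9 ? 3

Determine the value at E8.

A1 = 1 (sole candidate).
B1 = 2 (sole candidate).
J1 = 9 (sole candidate).
H2 = 5 (sole candidate).
J2 = 7 (sole candidate).
J3 = 4 (sole candidate).
A4 = 6 (sole candidate).
E4 = 5 (sole candidate).
A5 = 7 (sole candidate).
E5 = 6 (sole candidate).
G5 = 5 (sole candidate).
B6 = 5 (sole candidate).
H6 = 9 (sole candidate).
A7 = 9 (sole candidate).
C7 = 1 (sole candidate).
E7 = 7 (sole candidate).
J7 = 5 (sole candidate).
B8 = 4 (sole candidate).
E8 = 9: row 8 has {2,3,4,5,7,8}; col 5 has {3,4,5,6,7}; box has {1,2,3,4,7} → only 9 remains.

9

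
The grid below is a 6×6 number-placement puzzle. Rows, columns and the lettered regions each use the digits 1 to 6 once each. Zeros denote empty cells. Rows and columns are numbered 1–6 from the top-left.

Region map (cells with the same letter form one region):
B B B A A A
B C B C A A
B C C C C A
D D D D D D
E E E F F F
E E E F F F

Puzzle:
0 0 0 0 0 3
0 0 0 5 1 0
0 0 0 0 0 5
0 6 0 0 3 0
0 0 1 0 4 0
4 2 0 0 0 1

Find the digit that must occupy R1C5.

2

R6C5 = 5: in column 5, 5 can only go here (every other open cell in that column sees a 5).
Singles propagation stalls before the target is settled. Branch on R2C2 (candidates {3,4}).
  Try R2C2 = 4: then row 3 has no cell left for 4 — contradiction.
So R2C2 = 3.
R5C2 = 5 (sole candidate).
R3C1 = 3 (hidden single in row 3).
R5C1 = 6 (sole candidate).
R5C6 = 2 (sole candidate).
R6C3 = 3 (sole candidate).
R6C4 = 6 (sole candidate).
R2C1 = 2 (sole candidate).
R4C6 = 4 (sole candidate).
R5C4 = 3 (sole candidate).
R2C6 = 6 (sole candidate).
R1C5 = 2: row 1 has {3}; col 5 has {1,3,4,5}; region has {1,3,5,6} → only 2 remains.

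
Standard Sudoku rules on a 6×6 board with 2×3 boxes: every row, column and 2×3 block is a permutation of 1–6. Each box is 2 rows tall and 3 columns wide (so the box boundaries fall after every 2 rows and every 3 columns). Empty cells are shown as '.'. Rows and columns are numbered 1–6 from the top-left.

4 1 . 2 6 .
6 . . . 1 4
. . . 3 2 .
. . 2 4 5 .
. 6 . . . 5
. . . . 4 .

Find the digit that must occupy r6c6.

2

r1c6 = 3: row 1 has {1,2,4,6}; col 6 has {4,5}; box has {1,2,4,6} → only 3 remains.
r2c4 = 5: row 2 has {1,4,6}; col 4 has {2,3,4}; box has {1,2,3,4,6} → only 5 remains.
r4c2 = 3: row 4 has {2,4,5}; col 2 has {1,6}; box has {2} → only 3 remains.
r5c4 = 1: row 5 has {5,6}; col 4 has {2,3,4,5}; box has {4,5} → only 1 remains.
r5c5 = 3: row 5 has {1,5,6}; col 5 has {1,2,4,5,6}; box has {1,4,5} → only 3 remains.
r6c4 = 6: row 6 has {4}; col 4 has {1,2,3,4,5}; box has {1,3,4,5} → only 6 remains.
r6c6 = 2: row 6 has {4,6}; col 6 has {3,4,5}; box has {1,3,4,5,6} → only 2 remains.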